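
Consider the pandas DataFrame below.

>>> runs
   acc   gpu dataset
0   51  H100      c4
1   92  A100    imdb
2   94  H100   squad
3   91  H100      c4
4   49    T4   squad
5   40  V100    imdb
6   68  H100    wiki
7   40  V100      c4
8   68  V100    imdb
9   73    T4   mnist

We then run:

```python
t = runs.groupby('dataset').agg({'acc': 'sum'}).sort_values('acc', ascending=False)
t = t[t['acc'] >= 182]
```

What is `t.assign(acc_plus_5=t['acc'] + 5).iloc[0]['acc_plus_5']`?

205

group by dataset, sum of acc:
         acc
dataset     
c4       182
imdb     200
mnist     73
squad    143
wiki      68
sort by acc descending:
         acc
dataset     
imdb     200
c4       182
squad    143
mnist     73
wiki      68
filter rows where acc >= 182:
         acc
dataset     
imdb     200
c4       182
add column acc_plus_5 = t['acc'] + 5:
         acc  acc_plus_5
dataset                 
imdb     200         205
c4       182         187
Hence 205.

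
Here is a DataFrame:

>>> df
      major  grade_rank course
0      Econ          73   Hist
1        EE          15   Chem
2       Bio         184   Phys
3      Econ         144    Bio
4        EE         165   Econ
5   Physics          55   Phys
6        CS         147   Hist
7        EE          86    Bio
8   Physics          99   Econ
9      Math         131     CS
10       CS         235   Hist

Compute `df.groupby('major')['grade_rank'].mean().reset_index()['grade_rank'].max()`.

group by major, mean of grade_rank:
major
Bio        184.000000
CS         191.000000
EE          88.666667
Econ       108.500000
Math       131.000000
Physics     77.000000
Name: grade_rank, dtype: float64
reset_index():
     major  grade_rank
0      Bio  184.000000
1       CS  191.000000
2       EE   88.666667
3     Econ  108.500000
4     Math  131.000000
5  Physics   77.000000

191.0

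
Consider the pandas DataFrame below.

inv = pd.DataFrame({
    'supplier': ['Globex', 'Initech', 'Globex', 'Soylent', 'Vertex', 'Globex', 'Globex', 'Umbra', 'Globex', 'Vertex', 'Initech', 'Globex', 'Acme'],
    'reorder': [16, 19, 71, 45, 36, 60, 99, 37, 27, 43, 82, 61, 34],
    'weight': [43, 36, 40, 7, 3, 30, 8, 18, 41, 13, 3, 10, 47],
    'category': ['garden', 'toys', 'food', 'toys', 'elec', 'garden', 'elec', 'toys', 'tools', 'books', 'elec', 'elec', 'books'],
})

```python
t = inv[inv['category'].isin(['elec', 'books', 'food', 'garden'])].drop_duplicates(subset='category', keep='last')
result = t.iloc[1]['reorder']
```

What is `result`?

filter rows where category in ['elec', 'books', 'food', 'garden']:
   supplier  reorder  weight category
0    Globex       16      43   garden
2    Globex       71      40     food
4    Vertex       36       3     elec
5    Globex       60      30   garden
6    Globex       99       8     elec
9    Vertex       43      13    books
10  Initech       82       3     elec
11   Globex       61      10     elec
12     Acme       34      47    books
drop duplicate category (keep=last):
   supplier  reorder  weight category
2    Globex       71      40     food
5    Globex       60      30   garden
11   Globex       61      10     elec
12     Acme       34      47    books
Finally, value at position 1, column 'reorder' = 60.

60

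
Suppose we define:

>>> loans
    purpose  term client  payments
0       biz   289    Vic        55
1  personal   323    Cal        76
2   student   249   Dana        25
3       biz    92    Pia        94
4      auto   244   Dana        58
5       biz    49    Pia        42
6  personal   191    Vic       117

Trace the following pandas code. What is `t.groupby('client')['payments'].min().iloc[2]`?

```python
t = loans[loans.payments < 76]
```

55

filter rows where payments < 76:
   purpose  term client  payments
0      biz   289    Vic        55
2  student   249   Dana        25
4     auto   244   Dana        58
5      biz    49    Pia        42
group by client, min of payments:
client
Dana    25
Pia     42
Vic     55
Name: payments, dtype: int64
So iloc[2] = 55.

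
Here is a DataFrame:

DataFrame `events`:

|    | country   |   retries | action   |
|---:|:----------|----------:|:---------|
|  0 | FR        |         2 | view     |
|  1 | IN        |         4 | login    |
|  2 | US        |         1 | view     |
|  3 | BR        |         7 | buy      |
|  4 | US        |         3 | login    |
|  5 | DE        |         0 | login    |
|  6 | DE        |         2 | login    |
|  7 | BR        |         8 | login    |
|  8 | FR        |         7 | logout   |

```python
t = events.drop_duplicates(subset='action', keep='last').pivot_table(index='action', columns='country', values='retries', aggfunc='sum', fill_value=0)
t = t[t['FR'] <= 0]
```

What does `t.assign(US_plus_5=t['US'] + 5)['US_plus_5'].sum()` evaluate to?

16

drop duplicate action (keep=last):
  country  retries  action
2      US        1    view
3      BR        7     buy
7      BR        8   login
8      FR        7  logout
pivot: rows=action, cols=country, sum(retries):
country  BR  FR  US
action             
buy       7   0   0
login     8   0   0
logout    0   7   0
view      0   0   1
filter rows where FR <= 0:
country  BR  FR  US
action             
buy       7   0   0
login     8   0   0
view      0   0   1
add column US_plus_5 = t['US'] + 5:
country  BR  FR  US  US_plus_5
action                        
buy       7   0   0          5
login     8   0   0          5
view      0   0   1          6
Finally, sum of column 'US_plus_5' = 16.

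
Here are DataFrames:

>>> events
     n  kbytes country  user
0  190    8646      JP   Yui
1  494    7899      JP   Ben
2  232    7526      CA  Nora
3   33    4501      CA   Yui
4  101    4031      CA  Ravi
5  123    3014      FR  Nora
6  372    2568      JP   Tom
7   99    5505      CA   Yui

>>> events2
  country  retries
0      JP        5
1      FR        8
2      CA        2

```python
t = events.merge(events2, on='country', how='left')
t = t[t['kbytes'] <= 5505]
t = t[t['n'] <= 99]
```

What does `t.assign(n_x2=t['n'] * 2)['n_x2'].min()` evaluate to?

merge on 'country' (how='left') → 8 rows:
     n  kbytes country  user  retries
0  190    8646      JP   Yui        5
1  494    7899      JP   Ben        5
2  232    7526      CA  Nora        2
3   33    4501      CA   Yui        2
4  101    4031      CA  Ravi        2
5  123    3014      FR  Nora        8
6  372    2568      JP   Tom        5
7   99    5505      CA   Yui        2
filter rows where kbytes <= 5505:
     n  kbytes country  user  retries
3   33    4501      CA   Yui        2
4  101    4031      CA  Ravi        2
5  123    3014      FR  Nora        8
6  372    2568      JP   Tom        5
7   99    5505      CA   Yui        2
filter rows where n <= 99:
    n  kbytes country user  retries
3  33    4501      CA  Yui        2
7  99    5505      CA  Yui        2
add column n_x2 = t['n'] * 2:
    n  kbytes country user  retries  n_x2
3  33    4501      CA  Yui        2    66
7  99    5505      CA  Yui        2   198
Hence 66.

66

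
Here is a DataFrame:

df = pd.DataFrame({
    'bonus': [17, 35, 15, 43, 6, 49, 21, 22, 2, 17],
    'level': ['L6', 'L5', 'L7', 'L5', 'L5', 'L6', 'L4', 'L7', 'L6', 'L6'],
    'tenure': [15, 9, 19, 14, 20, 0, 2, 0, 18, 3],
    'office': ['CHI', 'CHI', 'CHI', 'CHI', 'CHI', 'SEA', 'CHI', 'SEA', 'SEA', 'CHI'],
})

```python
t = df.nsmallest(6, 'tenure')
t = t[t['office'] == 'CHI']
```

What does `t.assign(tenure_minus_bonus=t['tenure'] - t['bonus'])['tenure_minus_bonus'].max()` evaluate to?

-14

take 6 rows with smallest tenure:
   bonus level  tenure office
5     49    L6       0    SEA
7     22    L7       0    SEA
6     21    L4       2    CHI
9     17    L6       3    CHI
1     35    L5       9    CHI
3     43    L5      14    CHI
filter rows where office == 'CHI':
   bonus level  tenure office
6     21    L4       2    CHI
9     17    L6       3    CHI
1     35    L5       9    CHI
3     43    L5      14    CHI
add column tenure_minus_bonus = t['tenure'] - t['bonus']:
   bonus level  tenure office  tenure_minus_bonus
6     21    L4       2    CHI                 -19
9     17    L6       3    CHI                 -14
1     35    L5       9    CHI                 -26
3     43    L5      14    CHI                 -29
Reading off the max of column 'tenure_minus_bonus', we get -14.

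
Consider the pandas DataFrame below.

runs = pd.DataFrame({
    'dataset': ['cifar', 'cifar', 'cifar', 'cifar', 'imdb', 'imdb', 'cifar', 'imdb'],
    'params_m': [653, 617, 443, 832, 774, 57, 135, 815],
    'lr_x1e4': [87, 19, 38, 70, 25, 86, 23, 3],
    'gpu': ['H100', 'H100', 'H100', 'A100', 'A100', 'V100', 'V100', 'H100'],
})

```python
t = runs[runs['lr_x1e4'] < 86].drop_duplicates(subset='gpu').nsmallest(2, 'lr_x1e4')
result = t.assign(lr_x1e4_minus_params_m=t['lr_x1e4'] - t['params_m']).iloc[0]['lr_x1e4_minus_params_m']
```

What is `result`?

filter rows where lr_x1e4 < 86:
  dataset  params_m  lr_x1e4   gpu
1   cifar       617       19  H100
2   cifar       443       38  H100
3   cifar       832       70  A100
4    imdb       774       25  A100
6   cifar       135       23  V100
7    imdb       815        3  H100
drop duplicate gpu (keep=first):
  dataset  params_m  lr_x1e4   gpu
1   cifar       617       19  H100
3   cifar       832       70  A100
6   cifar       135       23  V100
take 2 rows with smallest lr_x1e4:
  dataset  params_m  lr_x1e4   gpu
1   cifar       617       19  H100
6   cifar       135       23  V100
add column lr_x1e4_minus_params_m = t['lr_x1e4'] - t['params_m']:
  dataset  params_m  lr_x1e4   gpu  lr_x1e4_minus_params_m
1   cifar       617       19  H100                    -598
6   cifar       135       23  V100                    -112

-598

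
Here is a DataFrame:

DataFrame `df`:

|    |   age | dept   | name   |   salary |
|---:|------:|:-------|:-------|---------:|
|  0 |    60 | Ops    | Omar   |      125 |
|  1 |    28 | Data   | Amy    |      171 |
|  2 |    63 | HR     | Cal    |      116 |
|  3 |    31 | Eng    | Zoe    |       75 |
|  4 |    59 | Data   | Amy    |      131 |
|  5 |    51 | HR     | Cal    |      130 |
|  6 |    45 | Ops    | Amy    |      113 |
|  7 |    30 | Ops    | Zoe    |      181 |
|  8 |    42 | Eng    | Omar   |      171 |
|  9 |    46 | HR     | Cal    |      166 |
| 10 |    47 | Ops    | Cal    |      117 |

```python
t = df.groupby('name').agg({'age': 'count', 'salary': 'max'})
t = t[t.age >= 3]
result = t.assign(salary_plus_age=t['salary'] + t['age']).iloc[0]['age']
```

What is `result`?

group by name: count(age), max(salary):
      age  salary
name             
Amy     3     171
Cal     4     166
Omar    2     171
Zoe     2     181
filter rows where age >= 3:
      age  salary
name             
Amy     3     171
Cal     4     166
add column salary_plus_age = t['salary'] + t['age']:
      age  salary  salary_plus_age
name                              
Amy     3     171              174
Cal     4     166              170
Taking the value at position 0, column 'age' gives 3.

3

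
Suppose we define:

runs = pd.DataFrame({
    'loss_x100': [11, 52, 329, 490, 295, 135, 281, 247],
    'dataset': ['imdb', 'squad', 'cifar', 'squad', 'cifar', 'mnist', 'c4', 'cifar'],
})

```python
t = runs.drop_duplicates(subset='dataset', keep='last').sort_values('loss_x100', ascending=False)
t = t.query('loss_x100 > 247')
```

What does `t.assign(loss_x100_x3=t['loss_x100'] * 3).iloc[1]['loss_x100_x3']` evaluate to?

drop duplicate dataset (keep=last):
   loss_x100 dataset
0         11    imdb
3        490   squad
5        135   mnist
6        281      c4
7        247   cifar
sort by loss_x100 descending:
   loss_x100 dataset
3        490   squad
6        281      c4
7        247   cifar
5        135   mnist
0         11    imdb
filter rows where loss_x100 > 247:
   loss_x100 dataset
3        490   squad
6        281      c4
add column loss_x100_x3 = t['loss_x100'] * 3:
   loss_x100 dataset  loss_x100_x3
3        490   squad          1470
6        281      c4           843
Hence 843.

843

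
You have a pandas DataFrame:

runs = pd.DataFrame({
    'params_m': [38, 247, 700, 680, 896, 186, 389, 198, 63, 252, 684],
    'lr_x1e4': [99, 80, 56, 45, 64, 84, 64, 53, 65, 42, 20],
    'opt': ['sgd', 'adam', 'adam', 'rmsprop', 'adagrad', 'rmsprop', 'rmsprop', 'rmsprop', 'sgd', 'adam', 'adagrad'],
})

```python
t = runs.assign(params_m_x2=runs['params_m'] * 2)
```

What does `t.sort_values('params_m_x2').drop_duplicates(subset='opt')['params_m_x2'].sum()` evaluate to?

2310

add column params_m_x2 = runs['params_m'] * 2:
    params_m  lr_x1e4      opt  params_m_x2
0         38       99      sgd           76
1        247       80     adam          494
2        700       56     adam         1400
3        680       45  rmsprop         1360
4        896       64  adagrad         1792
5        186       84  rmsprop          372
6        389       64  rmsprop          778
7        198       53  rmsprop          396
8         63       65      sgd          126
9        252       42     adam          504
10       684       20  adagrad         1368
sort by params_m_x2:
    params_m  lr_x1e4      opt  params_m_x2
0         38       99      sgd           76
8         63       65      sgd          126
5        186       84  rmsprop          372
7        198       53  rmsprop          396
1        247       80     adam          494
9        252       42     adam          504
6        389       64  rmsprop          778
3        680       45  rmsprop         1360
10       684       20  adagrad         1368
2        700       56     adam         1400
4        896       64  adagrad         1792
drop duplicate opt (keep=first):
    params_m  lr_x1e4      opt  params_m_x2
0         38       99      sgd           76
5        186       84  rmsprop          372
1        247       80     adam          494
10       684       20  adagrad         1368
Then the sum of column 'params_m_x2': 2310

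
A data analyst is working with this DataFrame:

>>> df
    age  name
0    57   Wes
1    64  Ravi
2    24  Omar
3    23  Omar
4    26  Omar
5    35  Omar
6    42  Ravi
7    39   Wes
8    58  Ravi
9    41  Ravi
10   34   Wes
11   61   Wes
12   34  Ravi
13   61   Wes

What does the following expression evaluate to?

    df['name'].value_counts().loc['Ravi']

5

value_counts of name:
name
Wes     5
Ravi    5
Omar    4
Name: count, dtype: int64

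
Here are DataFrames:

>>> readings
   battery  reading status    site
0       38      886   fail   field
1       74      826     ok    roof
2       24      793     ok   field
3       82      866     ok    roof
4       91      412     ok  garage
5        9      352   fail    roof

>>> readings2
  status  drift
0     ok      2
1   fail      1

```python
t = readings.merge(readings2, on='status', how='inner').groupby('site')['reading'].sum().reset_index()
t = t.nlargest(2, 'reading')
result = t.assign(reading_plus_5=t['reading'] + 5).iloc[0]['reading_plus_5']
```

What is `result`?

merge on 'status' (how='inner') → 6 rows:
   battery  reading status    site  drift
0       38      886   fail   field      1
1       74      826     ok    roof      2
2       24      793     ok   field      2
3       82      866     ok    roof      2
4       91      412     ok  garage      2
5        9      352   fail    roof      1
group by site, sum of reading:
site
field     1679
garage     412
roof      2044
Name: reading, dtype: int64
reset_index():
     site  reading
0   field     1679
1  garage      412
2    roof     2044
take 2 rows with largest reading:
    site  reading
2   roof     2044
0  field     1679
add column reading_plus_5 = t['reading'] + 5:
    site  reading  reading_plus_5
2   roof     2044            2049
0  field     1679            1684
Taking the value at position 0, column 'reading_plus_5' gives 2049.

2049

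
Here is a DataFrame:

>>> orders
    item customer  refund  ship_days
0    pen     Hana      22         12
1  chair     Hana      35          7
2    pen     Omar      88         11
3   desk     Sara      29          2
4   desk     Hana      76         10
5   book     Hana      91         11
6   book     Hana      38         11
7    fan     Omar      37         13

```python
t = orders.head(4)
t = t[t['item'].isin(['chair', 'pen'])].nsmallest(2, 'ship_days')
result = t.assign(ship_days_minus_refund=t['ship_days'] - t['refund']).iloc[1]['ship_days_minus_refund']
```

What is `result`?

take first 4 rows:
    item customer  refund  ship_days
0    pen     Hana      22         12
1  chair     Hana      35          7
2    pen     Omar      88         11
3   desk     Sara      29          2
filter rows where item in ['chair', 'pen']:
    item customer  refund  ship_days
0    pen     Hana      22         12
1  chair     Hana      35          7
2    pen     Omar      88         11
take 2 rows with smallest ship_days:
    item customer  refund  ship_days
1  chair     Hana      35          7
2    pen     Omar      88         11
add column ship_days_minus_refund = t['ship_days'] - t['refund']:
    item customer  refund  ship_days  ship_days_minus_refund
1  chair     Hana      35          7                     -28
2    pen     Omar      88         11                     -77
Then the value at position 1, column 'ship_days_minus_refund': -77

-77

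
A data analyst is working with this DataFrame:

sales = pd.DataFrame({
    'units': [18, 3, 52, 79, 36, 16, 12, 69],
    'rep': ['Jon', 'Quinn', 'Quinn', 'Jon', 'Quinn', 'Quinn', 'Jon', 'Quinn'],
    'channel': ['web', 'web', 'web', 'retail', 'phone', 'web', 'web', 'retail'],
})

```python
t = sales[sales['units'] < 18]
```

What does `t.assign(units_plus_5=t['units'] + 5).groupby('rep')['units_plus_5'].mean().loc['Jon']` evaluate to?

filter rows where units < 18:
   units    rep channel
1      3  Quinn     web
5     16  Quinn     web
6     12    Jon     web
add column units_plus_5 = t['units'] + 5:
   units    rep channel  units_plus_5
1      3  Quinn     web             8
5     16  Quinn     web            21
6     12    Jon     web            17
group by rep, mean of units_plus_5:
rep
Jon      17.0
Quinn    14.5
Name: units_plus_5, dtype: float64
The value at index 'Jon' is 17.0.

17.0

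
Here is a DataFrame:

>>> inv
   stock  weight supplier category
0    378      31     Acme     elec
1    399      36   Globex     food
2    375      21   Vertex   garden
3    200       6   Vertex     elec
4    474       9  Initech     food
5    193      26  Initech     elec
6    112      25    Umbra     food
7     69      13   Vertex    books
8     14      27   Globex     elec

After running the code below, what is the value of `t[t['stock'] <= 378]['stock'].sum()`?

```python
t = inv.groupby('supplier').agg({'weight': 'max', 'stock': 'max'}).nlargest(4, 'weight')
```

490

group by supplier: max(weight), max(stock):
          weight  stock
supplier               
Acme          31    378
Globex        36    399
Initech       26    474
Umbra         25    112
Vertex        21    375
take 4 rows with largest weight:
          weight  stock
supplier               
Globex        36    399
Acme          31    378
Initech       26    474
Umbra         25    112
filter rows where stock <= 378:
          weight  stock
supplier               
Acme          31    378
Umbra         25    112
The sum of column 'stock' is 490.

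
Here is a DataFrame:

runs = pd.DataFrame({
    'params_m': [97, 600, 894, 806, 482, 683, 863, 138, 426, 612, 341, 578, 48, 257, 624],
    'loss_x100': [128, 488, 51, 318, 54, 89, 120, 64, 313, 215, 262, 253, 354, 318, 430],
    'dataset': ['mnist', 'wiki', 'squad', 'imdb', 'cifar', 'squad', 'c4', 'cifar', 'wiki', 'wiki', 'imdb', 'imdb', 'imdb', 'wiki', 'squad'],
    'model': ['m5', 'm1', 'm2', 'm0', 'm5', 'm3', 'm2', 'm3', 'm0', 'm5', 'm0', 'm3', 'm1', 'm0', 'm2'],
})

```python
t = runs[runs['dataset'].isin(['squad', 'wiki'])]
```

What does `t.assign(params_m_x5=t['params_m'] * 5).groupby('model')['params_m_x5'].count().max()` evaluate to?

2

filter rows where dataset in ['squad', 'wiki']:
    params_m  loss_x100 dataset model
1        600        488    wiki    m1
2        894         51   squad    m2
5        683         89   squad    m3
8        426        313    wiki    m0
9        612        215    wiki    m5
13       257        318    wiki    m0
14       624        430   squad    m2
add column params_m_x5 = t['params_m'] * 5:
    params_m  loss_x100 dataset model  params_m_x5
1        600        488    wiki    m1         3000
2        894         51   squad    m2         4470
5        683         89   squad    m3         3415
8        426        313    wiki    m0         2130
9        612        215    wiki    m5         3060
13       257        318    wiki    m0         1285
14       624        430   squad    m2         3120
group by model, count of params_m_x5:
model
m0    2
m1    1
m2    2
m3    1
m5    1
Name: params_m_x5, dtype: int64
So max() = 2.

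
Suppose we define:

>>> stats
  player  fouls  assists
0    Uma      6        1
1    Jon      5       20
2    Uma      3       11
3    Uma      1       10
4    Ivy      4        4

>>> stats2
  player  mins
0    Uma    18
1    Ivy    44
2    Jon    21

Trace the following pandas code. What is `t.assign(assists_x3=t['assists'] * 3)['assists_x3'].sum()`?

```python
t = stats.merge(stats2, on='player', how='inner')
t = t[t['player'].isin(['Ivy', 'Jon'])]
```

72

merge on 'player' (how='inner') → 5 rows:
  player  fouls  assists  mins
0    Uma      6        1    18
1    Jon      5       20    21
2    Uma      3       11    18
3    Uma      1       10    18
4    Ivy      4        4    44
filter rows where player in ['Ivy', 'Jon']:
  player  fouls  assists  mins
1    Jon      5       20    21
4    Ivy      4        4    44
add column assists_x3 = t['assists'] * 3:
  player  fouls  assists  mins  assists_x3
1    Jon      5       20    21          60
4    Ivy      4        4    44          12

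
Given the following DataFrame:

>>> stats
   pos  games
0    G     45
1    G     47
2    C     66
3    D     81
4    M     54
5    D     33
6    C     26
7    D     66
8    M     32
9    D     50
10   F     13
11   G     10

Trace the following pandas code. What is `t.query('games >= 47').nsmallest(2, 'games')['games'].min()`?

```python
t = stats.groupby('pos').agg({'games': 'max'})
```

group by pos, max of games:
     games
pos       
C       66
D       81
F       13
G       47
M       54
filter rows where games >= 47:
     games
pos       
C       66
D       81
G       47
M       54
take 2 rows with smallest games:
     games
pos       
G       47
M       54
Reading off the min of column 'games', we get 47.

47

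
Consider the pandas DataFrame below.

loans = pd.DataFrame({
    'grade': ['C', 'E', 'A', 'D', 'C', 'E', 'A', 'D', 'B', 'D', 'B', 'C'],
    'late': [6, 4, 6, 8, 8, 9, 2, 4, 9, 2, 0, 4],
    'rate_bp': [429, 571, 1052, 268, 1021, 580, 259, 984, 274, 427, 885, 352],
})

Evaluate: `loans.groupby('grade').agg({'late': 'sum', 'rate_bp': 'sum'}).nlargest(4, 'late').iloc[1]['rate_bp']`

group by grade: sum(late), sum(rate_bp):
       late  rate_bp
grade               
A         8     1311
B         9     1159
C        18     1802
D        14     1679
E        13     1151
take 4 rows with largest late:
       late  rate_bp
grade               
C        18     1802
D        14     1679
E        13     1151
B         9     1159
Finally, value at position 1, column 'rate_bp' = 1679.

1679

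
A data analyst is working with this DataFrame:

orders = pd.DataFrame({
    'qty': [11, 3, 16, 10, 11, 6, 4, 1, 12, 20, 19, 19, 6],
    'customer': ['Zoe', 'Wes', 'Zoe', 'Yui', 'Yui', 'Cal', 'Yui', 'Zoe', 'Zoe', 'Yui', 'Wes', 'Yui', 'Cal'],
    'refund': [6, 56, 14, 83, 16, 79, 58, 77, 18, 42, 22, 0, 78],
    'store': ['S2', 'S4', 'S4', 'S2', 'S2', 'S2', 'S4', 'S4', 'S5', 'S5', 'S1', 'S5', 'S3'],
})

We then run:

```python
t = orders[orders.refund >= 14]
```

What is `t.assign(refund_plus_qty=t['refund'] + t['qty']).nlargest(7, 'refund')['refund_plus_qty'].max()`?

93

filter rows where refund >= 14:
    qty customer  refund store
1     3      Wes      56    S4
2    16      Zoe      14    S4
3    10      Yui      83    S2
4    11      Yui      16    S2
5     6      Cal      79    S2
6     4      Yui      58    S4
7     1      Zoe      77    S4
8    12      Zoe      18    S5
9    20      Yui      42    S5
10   19      Wes      22    S1
12    6      Cal      78    S3
add column refund_plus_qty = t['refund'] + t['qty']:
    qty customer  refund store  refund_plus_qty
1     3      Wes      56    S4               59
2    16      Zoe      14    S4               30
3    10      Yui      83    S2               93
4    11      Yui      16    S2               27
5     6      Cal      79    S2               85
6     4      Yui      58    S4               62
7     1      Zoe      77    S4               78
8    12      Zoe      18    S5               30
9    20      Yui      42    S5               62
10   19      Wes      22    S1               41
12    6      Cal      78    S3               84
take 7 rows with largest refund:
    qty customer  refund store  refund_plus_qty
3    10      Yui      83    S2               93
5     6      Cal      79    S2               85
12    6      Cal      78    S3               84
7     1      Zoe      77    S4               78
6     4      Yui      58    S4               62
1     3      Wes      56    S4               59
9    20      Yui      42    S5               62
Hence 93.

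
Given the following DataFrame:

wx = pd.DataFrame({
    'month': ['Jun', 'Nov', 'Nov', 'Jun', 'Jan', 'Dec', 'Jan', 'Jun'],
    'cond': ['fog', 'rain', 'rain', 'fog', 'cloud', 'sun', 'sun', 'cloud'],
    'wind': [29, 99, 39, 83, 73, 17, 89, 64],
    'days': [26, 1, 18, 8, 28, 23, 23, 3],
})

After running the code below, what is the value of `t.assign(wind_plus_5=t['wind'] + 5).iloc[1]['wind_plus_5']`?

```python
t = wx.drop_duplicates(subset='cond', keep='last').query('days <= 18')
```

88

drop duplicate cond (keep=last):
  month   cond  wind  days
2   Nov   rain    39    18
3   Jun    fog    83     8
6   Jan    sun    89    23
7   Jun  cloud    64     3
filter rows where days <= 18:
  month   cond  wind  days
2   Nov   rain    39    18
3   Jun    fog    83     8
7   Jun  cloud    64     3
add column wind_plus_5 = t['wind'] + 5:
  month   cond  wind  days  wind_plus_5
2   Nov   rain    39    18           44
3   Jun    fog    83     8           88
7   Jun  cloud    64     3           69
So iloc[1]['wind_plus_5'] = 88.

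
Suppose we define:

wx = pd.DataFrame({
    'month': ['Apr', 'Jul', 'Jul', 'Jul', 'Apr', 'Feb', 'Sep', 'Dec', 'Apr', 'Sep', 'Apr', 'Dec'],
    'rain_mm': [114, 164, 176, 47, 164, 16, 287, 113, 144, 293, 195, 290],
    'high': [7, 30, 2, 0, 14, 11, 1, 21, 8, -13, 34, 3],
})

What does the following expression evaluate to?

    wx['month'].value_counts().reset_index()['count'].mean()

2.4

value_counts of month:
month
Apr    4
Jul    3
Sep    2
Dec    2
Feb    1
Name: count, dtype: int64
reset_index():
  month  count
0   Apr      4
1   Jul      3
2   Sep      2
3   Dec      2
4   Feb      1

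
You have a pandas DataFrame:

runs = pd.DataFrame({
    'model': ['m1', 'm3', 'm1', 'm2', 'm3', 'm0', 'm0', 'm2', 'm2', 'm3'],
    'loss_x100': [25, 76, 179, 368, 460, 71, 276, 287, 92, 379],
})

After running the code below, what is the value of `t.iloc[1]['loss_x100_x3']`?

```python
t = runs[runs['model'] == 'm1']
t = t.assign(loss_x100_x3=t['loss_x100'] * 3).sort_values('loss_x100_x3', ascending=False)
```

filter rows where model == 'm1':
  model  loss_x100
0    m1         25
2    m1        179
add column loss_x100_x3 = t['loss_x100'] * 3:
  model  loss_x100  loss_x100_x3
0    m1         25            75
2    m1        179           537
sort by loss_x100_x3 descending:
  model  loss_x100  loss_x100_x3
2    m1        179           537
0    m1         25            75
Finally, value at position 1, column 'loss_x100_x3' = 75.

75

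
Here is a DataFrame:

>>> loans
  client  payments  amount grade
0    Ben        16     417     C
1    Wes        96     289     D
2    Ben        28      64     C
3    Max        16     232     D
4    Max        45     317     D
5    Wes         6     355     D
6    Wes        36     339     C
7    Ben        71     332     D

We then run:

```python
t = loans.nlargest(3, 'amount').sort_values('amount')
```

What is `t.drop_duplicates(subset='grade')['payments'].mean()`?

take 3 rows with largest amount:
  client  payments  amount grade
0    Ben        16     417     C
5    Wes         6     355     D
6    Wes        36     339     C
sort by amount:
  client  payments  amount grade
6    Wes        36     339     C
5    Wes         6     355     D
0    Ben        16     417     C
drop duplicate grade (keep=first):
  client  payments  amount grade
6    Wes        36     339     C
5    Wes         6     355     D

21.0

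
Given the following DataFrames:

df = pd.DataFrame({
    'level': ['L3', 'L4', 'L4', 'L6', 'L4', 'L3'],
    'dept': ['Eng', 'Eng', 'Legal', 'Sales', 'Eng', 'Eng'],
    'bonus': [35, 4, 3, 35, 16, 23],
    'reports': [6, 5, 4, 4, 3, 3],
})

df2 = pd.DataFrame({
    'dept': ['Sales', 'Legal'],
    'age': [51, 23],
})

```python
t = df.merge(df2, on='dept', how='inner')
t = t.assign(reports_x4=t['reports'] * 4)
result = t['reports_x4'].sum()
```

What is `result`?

32

merge on 'dept' (how='inner') → 2 rows:
  level   dept  bonus  reports  age
0    L4  Legal      3        4   23
1    L6  Sales     35        4   51
add column reports_x4 = t['reports'] * 4:
  level   dept  bonus  reports  age  reports_x4
0    L4  Legal      3        4   23          16
1    L6  Sales     35        4   51          16
Then the sum of column 'reports_x4': 32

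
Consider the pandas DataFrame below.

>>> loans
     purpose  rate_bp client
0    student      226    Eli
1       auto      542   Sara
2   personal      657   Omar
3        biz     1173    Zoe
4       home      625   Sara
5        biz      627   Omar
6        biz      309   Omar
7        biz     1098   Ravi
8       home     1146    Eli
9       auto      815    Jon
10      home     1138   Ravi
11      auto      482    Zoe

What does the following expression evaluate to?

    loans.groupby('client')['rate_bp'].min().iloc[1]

815

group by client, min of rate_bp:
client
Eli      226
Jon      815
Omar     309
Ravi    1098
Sara     542
Zoe      482
Name: rate_bp, dtype: int64
Then the value at position 1: 815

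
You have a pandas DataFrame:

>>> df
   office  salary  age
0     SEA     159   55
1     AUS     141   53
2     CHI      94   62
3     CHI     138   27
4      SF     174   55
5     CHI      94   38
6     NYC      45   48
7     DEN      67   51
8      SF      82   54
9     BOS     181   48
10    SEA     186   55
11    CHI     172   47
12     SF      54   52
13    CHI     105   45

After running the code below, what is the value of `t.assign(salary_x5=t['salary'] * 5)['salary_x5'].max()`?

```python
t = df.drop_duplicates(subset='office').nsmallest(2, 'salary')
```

335

drop duplicate office (keep=first):
  office  salary  age
0    SEA     159   55
1    AUS     141   53
2    CHI      94   62
4     SF     174   55
6    NYC      45   48
7    DEN      67   51
9    BOS     181   48
take 2 rows with smallest salary:
  office  salary  age
6    NYC      45   48
7    DEN      67   51
add column salary_x5 = t['salary'] * 5:
  office  salary  age  salary_x5
6    NYC      45   48        225
7    DEN      67   51        335
max of column 'salary_x5' → 335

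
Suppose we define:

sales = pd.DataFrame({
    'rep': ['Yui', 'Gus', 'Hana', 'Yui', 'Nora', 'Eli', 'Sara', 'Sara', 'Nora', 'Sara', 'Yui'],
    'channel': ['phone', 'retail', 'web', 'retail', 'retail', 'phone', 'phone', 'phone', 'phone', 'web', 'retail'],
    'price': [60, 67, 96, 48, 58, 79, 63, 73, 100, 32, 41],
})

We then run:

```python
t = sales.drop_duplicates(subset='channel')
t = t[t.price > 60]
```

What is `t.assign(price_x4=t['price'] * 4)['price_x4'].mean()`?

drop duplicate channel (keep=first):
    rep channel  price
0   Yui   phone     60
1   Gus  retail     67
2  Hana     web     96
filter rows where price > 60:
    rep channel  price
1   Gus  retail     67
2  Hana     web     96
add column price_x4 = t['price'] * 4:
    rep channel  price  price_x4
1   Gus  retail     67       268
2  Hana     web     96       384
Taking the mean of column 'price_x4' gives 326.0.

326.0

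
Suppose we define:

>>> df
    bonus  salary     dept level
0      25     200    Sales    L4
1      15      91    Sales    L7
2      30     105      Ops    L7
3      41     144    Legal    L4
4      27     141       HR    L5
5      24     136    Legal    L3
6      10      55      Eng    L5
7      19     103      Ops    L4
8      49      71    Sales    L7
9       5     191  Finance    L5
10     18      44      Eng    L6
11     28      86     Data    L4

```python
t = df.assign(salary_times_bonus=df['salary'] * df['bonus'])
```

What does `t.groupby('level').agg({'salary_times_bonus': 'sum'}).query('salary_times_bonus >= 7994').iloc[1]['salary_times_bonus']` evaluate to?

7994

add column salary_times_bonus = df['salary'] * df['bonus']:
    bonus  salary     dept level  salary_times_bonus
0      25     200    Sales    L4                5000
1      15      91    Sales    L7                1365
2      30     105      Ops    L7                3150
3      41     144    Legal    L4                5904
4      27     141       HR    L5                3807
5      24     136    Legal    L3                3264
6      10      55      Eng    L5                 550
7      19     103      Ops    L4                1957
8      49      71    Sales    L7                3479
9       5     191  Finance    L5                 955
10     18      44      Eng    L6                 792
11     28      86     Data    L4                2408
group by level, sum of salary_times_bonus:
       salary_times_bonus
level                    
L3                   3264
L4                  15269
L5                   5312
L6                    792
L7                   7994
filter rows where salary_times_bonus >= 7994:
       salary_times_bonus
level                    
L4                  15269
L7                   7994
Then the value at position 1, column 'salary_times_bonus': 7994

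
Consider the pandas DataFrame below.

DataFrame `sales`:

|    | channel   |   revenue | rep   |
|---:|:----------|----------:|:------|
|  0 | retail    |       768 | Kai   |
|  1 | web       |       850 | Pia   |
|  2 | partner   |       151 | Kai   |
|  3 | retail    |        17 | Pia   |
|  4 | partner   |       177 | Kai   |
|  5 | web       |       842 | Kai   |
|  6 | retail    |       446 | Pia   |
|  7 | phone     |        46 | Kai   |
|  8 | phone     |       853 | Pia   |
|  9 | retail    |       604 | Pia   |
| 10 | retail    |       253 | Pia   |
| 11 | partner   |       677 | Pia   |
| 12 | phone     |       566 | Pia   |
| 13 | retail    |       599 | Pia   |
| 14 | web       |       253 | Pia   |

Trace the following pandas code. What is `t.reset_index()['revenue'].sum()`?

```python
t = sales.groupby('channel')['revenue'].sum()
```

group by channel, sum of revenue:
channel
partner    1005
phone      1465
retail     2687
web        1945
Name: revenue, dtype: int64
reset_index():
   channel  revenue
0  partner     1005
1    phone     1465
2   retail     2687
3      web     1945
The sum of column 'revenue' is 7102.

7102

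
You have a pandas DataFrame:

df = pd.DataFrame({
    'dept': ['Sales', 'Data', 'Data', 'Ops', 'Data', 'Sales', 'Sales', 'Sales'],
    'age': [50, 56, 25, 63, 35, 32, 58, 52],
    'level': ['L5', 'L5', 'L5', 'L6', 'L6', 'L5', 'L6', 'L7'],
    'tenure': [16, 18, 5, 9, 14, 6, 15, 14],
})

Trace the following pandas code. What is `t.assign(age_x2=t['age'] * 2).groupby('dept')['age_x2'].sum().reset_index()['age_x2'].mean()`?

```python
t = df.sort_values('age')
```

sort by age:
    dept  age level  tenure
2   Data   25    L5       5
5  Sales   32    L5       6
4   Data   35    L6      14
0  Sales   50    L5      16
7  Sales   52    L7      14
1   Data   56    L5      18
6  Sales   58    L6      15
3    Ops   63    L6       9
add column age_x2 = t['age'] * 2:
    dept  age level  tenure  age_x2
2   Data   25    L5       5      50
5  Sales   32    L5       6      64
4   Data   35    L6      14      70
0  Sales   50    L5      16     100
7  Sales   52    L7      14     104
1   Data   56    L5      18     112
6  Sales   58    L6      15     116
3    Ops   63    L6       9     126
group by dept, sum of age_x2:
dept
Data     232
Ops      126
Sales    384
Name: age_x2, dtype: int64
reset_index():
    dept  age_x2
0   Data     232
1    Ops     126
2  Sales     384
Reading off the mean of column 'age_x2', we get 247.333333333.

247.333333333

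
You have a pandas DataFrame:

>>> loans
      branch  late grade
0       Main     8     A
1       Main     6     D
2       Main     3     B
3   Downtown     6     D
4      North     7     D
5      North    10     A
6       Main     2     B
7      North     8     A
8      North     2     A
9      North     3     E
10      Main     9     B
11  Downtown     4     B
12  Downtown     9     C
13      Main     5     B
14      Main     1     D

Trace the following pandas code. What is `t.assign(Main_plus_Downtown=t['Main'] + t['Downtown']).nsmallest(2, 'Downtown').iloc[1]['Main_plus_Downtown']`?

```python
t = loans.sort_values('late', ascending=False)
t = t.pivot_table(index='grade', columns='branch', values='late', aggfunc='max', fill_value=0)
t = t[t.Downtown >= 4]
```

sort by late descending:
      branch  late grade
5      North    10     A
10      Main     9     B
12  Downtown     9     C
0       Main     8     A
7      North     8     A
4      North     7     D
1       Main     6     D
3   Downtown     6     D
13      Main     5     B
11  Downtown     4     B
2       Main     3     B
9      North     3     E
6       Main     2     B
8      North     2     A
14      Main     1     D
pivot: rows=grade, cols=branch, max(late):
branch  Downtown  Main  North
grade                        
A              0     8     10
B              4     9      0
C              9     0      0
D              6     6      7
E              0     0      3
filter rows where Downtown >= 4:
branch  Downtown  Main  North
grade                        
B              4     9      0
C              9     0      0
D              6     6      7
add column Main_plus_Downtown = t['Main'] + t['Downtown']:
branch  Downtown  Main  North  Main_plus_Downtown
grade                                            
B              4     9      0                  13
C              9     0      0                   9
D              6     6      7                  12
take 2 rows with smallest Downtown:
branch  Downtown  Main  North  Main_plus_Downtown
grade                                            
B              4     9      0                  13
D              6     6      7                  12
value at position 1, column 'Main_plus_Downtown' → 12

12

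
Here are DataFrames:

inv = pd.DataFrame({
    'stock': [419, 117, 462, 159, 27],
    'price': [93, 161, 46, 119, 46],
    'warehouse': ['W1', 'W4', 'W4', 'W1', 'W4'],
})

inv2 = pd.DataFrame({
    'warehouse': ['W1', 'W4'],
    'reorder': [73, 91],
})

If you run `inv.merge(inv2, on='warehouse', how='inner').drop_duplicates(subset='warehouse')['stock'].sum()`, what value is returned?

536

merge on 'warehouse' (how='inner') → 5 rows:
   stock  price warehouse  reorder
0    419     93        W1       73
1    117    161        W4       91
2    462     46        W4       91
3    159    119        W1       73
4     27     46        W4       91
drop duplicate warehouse (keep=first):
   stock  price warehouse  reorder
0    419     93        W1       73
1    117    161        W4       91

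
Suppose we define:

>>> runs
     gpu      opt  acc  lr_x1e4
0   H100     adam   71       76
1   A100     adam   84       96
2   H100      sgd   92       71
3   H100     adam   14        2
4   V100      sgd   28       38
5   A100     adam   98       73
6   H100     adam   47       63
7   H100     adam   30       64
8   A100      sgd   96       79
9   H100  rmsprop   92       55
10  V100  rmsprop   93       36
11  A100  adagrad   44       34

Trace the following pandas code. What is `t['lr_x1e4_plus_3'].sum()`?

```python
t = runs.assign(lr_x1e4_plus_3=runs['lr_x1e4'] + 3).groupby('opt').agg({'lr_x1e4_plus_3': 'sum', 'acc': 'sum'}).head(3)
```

526

add column lr_x1e4_plus_3 = runs['lr_x1e4'] + 3:
     gpu      opt  acc  lr_x1e4  lr_x1e4_plus_3
0   H100     adam   71       76              79
1   A100     adam   84       96              99
2   H100      sgd   92       71              74
3   H100     adam   14        2               5
4   V100      sgd   28       38              41
5   A100     adam   98       73              76
6   H100     adam   47       63              66
7   H100     adam   30       64              67
8   A100      sgd   96       79              82
9   H100  rmsprop   92       55              58
10  V100  rmsprop   93       36              39
11  A100  adagrad   44       34              37
group by opt: sum(lr_x1e4_plus_3), sum(acc):
         lr_x1e4_plus_3  acc
opt                         
adagrad              37   44
adam                392  344
rmsprop              97  185
sgd                 197  216
take first 3 rows:
         lr_x1e4_plus_3  acc
opt                         
adagrad              37   44
adam                392  344
rmsprop              97  185
So sum() = 526.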